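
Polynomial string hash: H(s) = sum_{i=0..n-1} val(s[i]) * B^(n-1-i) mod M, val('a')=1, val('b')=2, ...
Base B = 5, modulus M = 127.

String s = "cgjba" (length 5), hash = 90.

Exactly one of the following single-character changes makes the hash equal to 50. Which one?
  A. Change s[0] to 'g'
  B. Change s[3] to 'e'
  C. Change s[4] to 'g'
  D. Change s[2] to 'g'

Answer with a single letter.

Answer: A

Derivation:
Option A: s[0]='c'->'g', delta=(7-3)*5^4 mod 127 = 87, hash=90+87 mod 127 = 50 <-- target
Option B: s[3]='b'->'e', delta=(5-2)*5^1 mod 127 = 15, hash=90+15 mod 127 = 105
Option C: s[4]='a'->'g', delta=(7-1)*5^0 mod 127 = 6, hash=90+6 mod 127 = 96
Option D: s[2]='j'->'g', delta=(7-10)*5^2 mod 127 = 52, hash=90+52 mod 127 = 15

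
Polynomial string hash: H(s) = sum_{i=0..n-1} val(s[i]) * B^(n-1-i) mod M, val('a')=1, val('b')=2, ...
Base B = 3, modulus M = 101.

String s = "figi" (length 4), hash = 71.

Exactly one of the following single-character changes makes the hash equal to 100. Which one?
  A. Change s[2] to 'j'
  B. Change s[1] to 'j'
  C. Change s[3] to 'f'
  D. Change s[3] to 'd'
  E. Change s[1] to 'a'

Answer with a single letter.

Option A: s[2]='g'->'j', delta=(10-7)*3^1 mod 101 = 9, hash=71+9 mod 101 = 80
Option B: s[1]='i'->'j', delta=(10-9)*3^2 mod 101 = 9, hash=71+9 mod 101 = 80
Option C: s[3]='i'->'f', delta=(6-9)*3^0 mod 101 = 98, hash=71+98 mod 101 = 68
Option D: s[3]='i'->'d', delta=(4-9)*3^0 mod 101 = 96, hash=71+96 mod 101 = 66
Option E: s[1]='i'->'a', delta=(1-9)*3^2 mod 101 = 29, hash=71+29 mod 101 = 100 <-- target

Answer: E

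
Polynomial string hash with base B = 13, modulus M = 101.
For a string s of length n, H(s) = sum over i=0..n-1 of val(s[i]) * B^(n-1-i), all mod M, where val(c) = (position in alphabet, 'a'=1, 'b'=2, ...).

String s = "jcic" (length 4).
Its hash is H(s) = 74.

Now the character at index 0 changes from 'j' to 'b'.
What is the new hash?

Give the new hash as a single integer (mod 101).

Answer: 72

Derivation:
val('j') = 10, val('b') = 2
Position k = 0, exponent = n-1-k = 3
B^3 mod M = 13^3 mod 101 = 76
Delta = (2 - 10) * 76 mod 101 = 99
New hash = (74 + 99) mod 101 = 72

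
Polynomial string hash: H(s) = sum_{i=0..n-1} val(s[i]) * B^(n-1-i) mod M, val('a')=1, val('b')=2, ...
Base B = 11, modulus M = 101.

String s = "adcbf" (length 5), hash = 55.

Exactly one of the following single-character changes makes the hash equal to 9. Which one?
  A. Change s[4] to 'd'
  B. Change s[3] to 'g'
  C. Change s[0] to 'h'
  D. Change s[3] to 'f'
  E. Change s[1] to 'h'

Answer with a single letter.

Option A: s[4]='f'->'d', delta=(4-6)*11^0 mod 101 = 99, hash=55+99 mod 101 = 53
Option B: s[3]='b'->'g', delta=(7-2)*11^1 mod 101 = 55, hash=55+55 mod 101 = 9 <-- target
Option C: s[0]='a'->'h', delta=(8-1)*11^4 mod 101 = 73, hash=55+73 mod 101 = 27
Option D: s[3]='b'->'f', delta=(6-2)*11^1 mod 101 = 44, hash=55+44 mod 101 = 99
Option E: s[1]='d'->'h', delta=(8-4)*11^3 mod 101 = 72, hash=55+72 mod 101 = 26

Answer: B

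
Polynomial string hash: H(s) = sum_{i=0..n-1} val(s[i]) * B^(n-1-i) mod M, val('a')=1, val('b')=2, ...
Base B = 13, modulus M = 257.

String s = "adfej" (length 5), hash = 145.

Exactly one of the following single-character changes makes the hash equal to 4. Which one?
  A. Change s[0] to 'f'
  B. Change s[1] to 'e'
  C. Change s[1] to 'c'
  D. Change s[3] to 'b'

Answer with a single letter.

Option A: s[0]='a'->'f', delta=(6-1)*13^4 mod 257 = 170, hash=145+170 mod 257 = 58
Option B: s[1]='d'->'e', delta=(5-4)*13^3 mod 257 = 141, hash=145+141 mod 257 = 29
Option C: s[1]='d'->'c', delta=(3-4)*13^3 mod 257 = 116, hash=145+116 mod 257 = 4 <-- target
Option D: s[3]='e'->'b', delta=(2-5)*13^1 mod 257 = 218, hash=145+218 mod 257 = 106

Answer: C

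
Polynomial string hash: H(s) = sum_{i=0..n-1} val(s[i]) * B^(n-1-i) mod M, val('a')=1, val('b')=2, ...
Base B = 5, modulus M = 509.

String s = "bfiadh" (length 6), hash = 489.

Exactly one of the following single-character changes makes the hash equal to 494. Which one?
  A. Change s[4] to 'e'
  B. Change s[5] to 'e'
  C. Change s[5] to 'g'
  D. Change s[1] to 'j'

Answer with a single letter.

Option A: s[4]='d'->'e', delta=(5-4)*5^1 mod 509 = 5, hash=489+5 mod 509 = 494 <-- target
Option B: s[5]='h'->'e', delta=(5-8)*5^0 mod 509 = 506, hash=489+506 mod 509 = 486
Option C: s[5]='h'->'g', delta=(7-8)*5^0 mod 509 = 508, hash=489+508 mod 509 = 488
Option D: s[1]='f'->'j', delta=(10-6)*5^4 mod 509 = 464, hash=489+464 mod 509 = 444

Answer: A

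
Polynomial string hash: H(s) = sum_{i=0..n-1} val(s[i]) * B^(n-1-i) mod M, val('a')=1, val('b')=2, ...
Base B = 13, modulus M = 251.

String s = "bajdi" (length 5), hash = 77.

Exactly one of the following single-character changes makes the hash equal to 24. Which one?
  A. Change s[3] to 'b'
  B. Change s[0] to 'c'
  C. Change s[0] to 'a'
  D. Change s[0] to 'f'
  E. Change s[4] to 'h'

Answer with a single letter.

Answer: B

Derivation:
Option A: s[3]='d'->'b', delta=(2-4)*13^1 mod 251 = 225, hash=77+225 mod 251 = 51
Option B: s[0]='b'->'c', delta=(3-2)*13^4 mod 251 = 198, hash=77+198 mod 251 = 24 <-- target
Option C: s[0]='b'->'a', delta=(1-2)*13^4 mod 251 = 53, hash=77+53 mod 251 = 130
Option D: s[0]='b'->'f', delta=(6-2)*13^4 mod 251 = 39, hash=77+39 mod 251 = 116
Option E: s[4]='i'->'h', delta=(8-9)*13^0 mod 251 = 250, hash=77+250 mod 251 = 76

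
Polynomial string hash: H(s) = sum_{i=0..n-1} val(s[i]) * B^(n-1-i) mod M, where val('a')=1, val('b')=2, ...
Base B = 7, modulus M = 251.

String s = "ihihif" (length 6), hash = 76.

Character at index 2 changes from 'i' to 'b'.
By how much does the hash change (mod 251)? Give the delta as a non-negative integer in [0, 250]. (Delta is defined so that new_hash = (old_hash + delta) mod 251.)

Delta formula: (val(new) - val(old)) * B^(n-1-k) mod M
  val('b') - val('i') = 2 - 9 = -7
  B^(n-1-k) = 7^3 mod 251 = 92
  Delta = -7 * 92 mod 251 = 109

Answer: 109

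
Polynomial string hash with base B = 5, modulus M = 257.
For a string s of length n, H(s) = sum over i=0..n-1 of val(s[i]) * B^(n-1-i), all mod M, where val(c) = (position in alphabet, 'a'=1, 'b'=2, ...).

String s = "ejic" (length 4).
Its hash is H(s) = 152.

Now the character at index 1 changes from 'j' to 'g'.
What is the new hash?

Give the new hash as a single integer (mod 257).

Answer: 77

Derivation:
val('j') = 10, val('g') = 7
Position k = 1, exponent = n-1-k = 2
B^2 mod M = 5^2 mod 257 = 25
Delta = (7 - 10) * 25 mod 257 = 182
New hash = (152 + 182) mod 257 = 77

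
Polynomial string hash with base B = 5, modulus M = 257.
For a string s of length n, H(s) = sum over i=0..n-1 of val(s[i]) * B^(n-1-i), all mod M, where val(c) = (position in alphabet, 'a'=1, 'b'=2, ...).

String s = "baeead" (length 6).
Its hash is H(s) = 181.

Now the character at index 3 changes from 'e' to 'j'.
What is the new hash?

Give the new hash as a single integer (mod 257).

Answer: 49

Derivation:
val('e') = 5, val('j') = 10
Position k = 3, exponent = n-1-k = 2
B^2 mod M = 5^2 mod 257 = 25
Delta = (10 - 5) * 25 mod 257 = 125
New hash = (181 + 125) mod 257 = 49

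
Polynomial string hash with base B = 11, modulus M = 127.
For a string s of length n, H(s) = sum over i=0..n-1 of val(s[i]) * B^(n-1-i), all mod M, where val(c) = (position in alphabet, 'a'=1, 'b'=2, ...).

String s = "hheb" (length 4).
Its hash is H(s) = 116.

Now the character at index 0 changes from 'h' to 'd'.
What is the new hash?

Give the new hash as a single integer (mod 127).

val('h') = 8, val('d') = 4
Position k = 0, exponent = n-1-k = 3
B^3 mod M = 11^3 mod 127 = 61
Delta = (4 - 8) * 61 mod 127 = 10
New hash = (116 + 10) mod 127 = 126

Answer: 126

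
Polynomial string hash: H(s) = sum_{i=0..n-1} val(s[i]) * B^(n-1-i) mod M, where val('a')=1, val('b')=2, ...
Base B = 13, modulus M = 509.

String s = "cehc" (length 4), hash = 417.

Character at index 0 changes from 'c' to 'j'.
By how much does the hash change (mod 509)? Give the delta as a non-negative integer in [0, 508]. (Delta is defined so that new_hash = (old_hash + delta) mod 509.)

Delta formula: (val(new) - val(old)) * B^(n-1-k) mod M
  val('j') - val('c') = 10 - 3 = 7
  B^(n-1-k) = 13^3 mod 509 = 161
  Delta = 7 * 161 mod 509 = 109

Answer: 109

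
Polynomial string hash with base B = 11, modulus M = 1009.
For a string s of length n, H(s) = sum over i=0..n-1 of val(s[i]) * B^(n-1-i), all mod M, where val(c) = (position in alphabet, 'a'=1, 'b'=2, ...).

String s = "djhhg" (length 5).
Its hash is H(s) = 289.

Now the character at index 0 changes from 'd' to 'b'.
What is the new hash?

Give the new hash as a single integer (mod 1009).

val('d') = 4, val('b') = 2
Position k = 0, exponent = n-1-k = 4
B^4 mod M = 11^4 mod 1009 = 515
Delta = (2 - 4) * 515 mod 1009 = 988
New hash = (289 + 988) mod 1009 = 268

Answer: 268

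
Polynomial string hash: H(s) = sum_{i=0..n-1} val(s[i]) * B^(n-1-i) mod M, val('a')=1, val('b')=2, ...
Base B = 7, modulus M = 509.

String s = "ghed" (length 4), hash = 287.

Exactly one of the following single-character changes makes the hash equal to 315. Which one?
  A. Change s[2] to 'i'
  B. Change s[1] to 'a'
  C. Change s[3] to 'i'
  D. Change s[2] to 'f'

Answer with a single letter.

Option A: s[2]='e'->'i', delta=(9-5)*7^1 mod 509 = 28, hash=287+28 mod 509 = 315 <-- target
Option B: s[1]='h'->'a', delta=(1-8)*7^2 mod 509 = 166, hash=287+166 mod 509 = 453
Option C: s[3]='d'->'i', delta=(9-4)*7^0 mod 509 = 5, hash=287+5 mod 509 = 292
Option D: s[2]='e'->'f', delta=(6-5)*7^1 mod 509 = 7, hash=287+7 mod 509 = 294

Answer: A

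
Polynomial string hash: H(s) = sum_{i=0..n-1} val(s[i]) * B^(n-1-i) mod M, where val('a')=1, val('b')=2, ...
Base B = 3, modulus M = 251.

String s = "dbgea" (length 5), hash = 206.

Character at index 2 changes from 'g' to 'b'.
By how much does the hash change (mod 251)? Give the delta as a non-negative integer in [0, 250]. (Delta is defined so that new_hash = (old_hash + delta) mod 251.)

Answer: 206

Derivation:
Delta formula: (val(new) - val(old)) * B^(n-1-k) mod M
  val('b') - val('g') = 2 - 7 = -5
  B^(n-1-k) = 3^2 mod 251 = 9
  Delta = -5 * 9 mod 251 = 206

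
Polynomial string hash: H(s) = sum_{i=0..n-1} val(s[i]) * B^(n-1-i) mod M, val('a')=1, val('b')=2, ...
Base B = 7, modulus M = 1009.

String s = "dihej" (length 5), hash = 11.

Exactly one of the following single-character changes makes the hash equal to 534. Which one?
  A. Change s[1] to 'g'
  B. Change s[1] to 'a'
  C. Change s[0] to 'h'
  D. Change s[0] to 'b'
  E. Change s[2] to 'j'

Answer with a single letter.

Answer: C

Derivation:
Option A: s[1]='i'->'g', delta=(7-9)*7^3 mod 1009 = 323, hash=11+323 mod 1009 = 334
Option B: s[1]='i'->'a', delta=(1-9)*7^3 mod 1009 = 283, hash=11+283 mod 1009 = 294
Option C: s[0]='d'->'h', delta=(8-4)*7^4 mod 1009 = 523, hash=11+523 mod 1009 = 534 <-- target
Option D: s[0]='d'->'b', delta=(2-4)*7^4 mod 1009 = 243, hash=11+243 mod 1009 = 254
Option E: s[2]='h'->'j', delta=(10-8)*7^2 mod 1009 = 98, hash=11+98 mod 1009 = 109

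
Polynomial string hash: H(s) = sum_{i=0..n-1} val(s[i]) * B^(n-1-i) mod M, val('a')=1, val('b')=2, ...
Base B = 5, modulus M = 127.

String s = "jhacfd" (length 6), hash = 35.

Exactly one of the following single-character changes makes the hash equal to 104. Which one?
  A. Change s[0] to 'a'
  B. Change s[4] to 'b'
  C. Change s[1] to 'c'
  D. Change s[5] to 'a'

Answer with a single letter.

Option A: s[0]='j'->'a', delta=(1-10)*5^5 mod 127 = 69, hash=35+69 mod 127 = 104 <-- target
Option B: s[4]='f'->'b', delta=(2-6)*5^1 mod 127 = 107, hash=35+107 mod 127 = 15
Option C: s[1]='h'->'c', delta=(3-8)*5^4 mod 127 = 50, hash=35+50 mod 127 = 85
Option D: s[5]='d'->'a', delta=(1-4)*5^0 mod 127 = 124, hash=35+124 mod 127 = 32

Answer: A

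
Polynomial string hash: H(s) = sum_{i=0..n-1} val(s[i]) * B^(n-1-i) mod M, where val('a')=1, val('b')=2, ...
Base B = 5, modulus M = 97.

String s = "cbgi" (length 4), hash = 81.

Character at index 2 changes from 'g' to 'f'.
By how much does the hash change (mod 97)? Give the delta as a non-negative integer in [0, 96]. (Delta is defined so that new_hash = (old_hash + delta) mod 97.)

Delta formula: (val(new) - val(old)) * B^(n-1-k) mod M
  val('f') - val('g') = 6 - 7 = -1
  B^(n-1-k) = 5^1 mod 97 = 5
  Delta = -1 * 5 mod 97 = 92

Answer: 92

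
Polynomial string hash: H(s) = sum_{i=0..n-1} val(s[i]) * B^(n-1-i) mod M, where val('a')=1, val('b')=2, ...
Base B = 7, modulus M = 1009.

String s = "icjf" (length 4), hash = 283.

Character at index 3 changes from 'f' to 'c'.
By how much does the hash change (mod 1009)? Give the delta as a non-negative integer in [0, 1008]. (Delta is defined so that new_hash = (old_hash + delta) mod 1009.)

Delta formula: (val(new) - val(old)) * B^(n-1-k) mod M
  val('c') - val('f') = 3 - 6 = -3
  B^(n-1-k) = 7^0 mod 1009 = 1
  Delta = -3 * 1 mod 1009 = 1006

Answer: 1006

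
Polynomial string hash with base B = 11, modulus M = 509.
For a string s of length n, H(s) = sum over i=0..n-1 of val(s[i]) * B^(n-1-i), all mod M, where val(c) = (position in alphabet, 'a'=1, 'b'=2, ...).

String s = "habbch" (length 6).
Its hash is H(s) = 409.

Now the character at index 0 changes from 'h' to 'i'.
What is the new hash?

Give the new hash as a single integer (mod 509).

Answer: 107

Derivation:
val('h') = 8, val('i') = 9
Position k = 0, exponent = n-1-k = 5
B^5 mod M = 11^5 mod 509 = 207
Delta = (9 - 8) * 207 mod 509 = 207
New hash = (409 + 207) mod 509 = 107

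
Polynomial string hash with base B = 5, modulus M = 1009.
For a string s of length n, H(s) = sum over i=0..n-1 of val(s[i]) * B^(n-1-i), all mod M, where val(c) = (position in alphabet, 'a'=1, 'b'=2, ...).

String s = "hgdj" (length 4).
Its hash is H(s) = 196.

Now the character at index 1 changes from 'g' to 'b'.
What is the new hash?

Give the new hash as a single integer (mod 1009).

Answer: 71

Derivation:
val('g') = 7, val('b') = 2
Position k = 1, exponent = n-1-k = 2
B^2 mod M = 5^2 mod 1009 = 25
Delta = (2 - 7) * 25 mod 1009 = 884
New hash = (196 + 884) mod 1009 = 71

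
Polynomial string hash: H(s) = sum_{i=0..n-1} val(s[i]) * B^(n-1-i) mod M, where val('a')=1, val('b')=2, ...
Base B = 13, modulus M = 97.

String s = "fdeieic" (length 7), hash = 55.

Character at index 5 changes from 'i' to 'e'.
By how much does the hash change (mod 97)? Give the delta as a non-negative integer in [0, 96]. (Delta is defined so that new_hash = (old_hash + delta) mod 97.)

Answer: 45

Derivation:
Delta formula: (val(new) - val(old)) * B^(n-1-k) mod M
  val('e') - val('i') = 5 - 9 = -4
  B^(n-1-k) = 13^1 mod 97 = 13
  Delta = -4 * 13 mod 97 = 45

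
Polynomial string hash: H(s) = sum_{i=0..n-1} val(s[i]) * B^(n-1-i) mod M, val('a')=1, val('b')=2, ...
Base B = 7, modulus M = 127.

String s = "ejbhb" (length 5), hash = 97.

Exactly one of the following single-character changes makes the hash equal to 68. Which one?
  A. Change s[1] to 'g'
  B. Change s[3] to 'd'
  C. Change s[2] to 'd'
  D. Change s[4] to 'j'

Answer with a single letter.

Answer: C

Derivation:
Option A: s[1]='j'->'g', delta=(7-10)*7^3 mod 127 = 114, hash=97+114 mod 127 = 84
Option B: s[3]='h'->'d', delta=(4-8)*7^1 mod 127 = 99, hash=97+99 mod 127 = 69
Option C: s[2]='b'->'d', delta=(4-2)*7^2 mod 127 = 98, hash=97+98 mod 127 = 68 <-- target
Option D: s[4]='b'->'j', delta=(10-2)*7^0 mod 127 = 8, hash=97+8 mod 127 = 105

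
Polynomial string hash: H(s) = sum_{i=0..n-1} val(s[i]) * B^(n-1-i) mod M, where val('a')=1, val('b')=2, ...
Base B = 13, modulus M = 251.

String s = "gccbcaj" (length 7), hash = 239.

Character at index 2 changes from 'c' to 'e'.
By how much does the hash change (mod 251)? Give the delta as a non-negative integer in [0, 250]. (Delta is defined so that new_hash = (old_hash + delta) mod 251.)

Answer: 145

Derivation:
Delta formula: (val(new) - val(old)) * B^(n-1-k) mod M
  val('e') - val('c') = 5 - 3 = 2
  B^(n-1-k) = 13^4 mod 251 = 198
  Delta = 2 * 198 mod 251 = 145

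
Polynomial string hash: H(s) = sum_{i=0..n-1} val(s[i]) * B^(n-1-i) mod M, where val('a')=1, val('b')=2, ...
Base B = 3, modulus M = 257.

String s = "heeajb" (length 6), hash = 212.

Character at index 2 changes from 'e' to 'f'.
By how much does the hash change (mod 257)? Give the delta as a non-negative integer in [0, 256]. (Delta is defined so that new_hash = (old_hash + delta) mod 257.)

Delta formula: (val(new) - val(old)) * B^(n-1-k) mod M
  val('f') - val('e') = 6 - 5 = 1
  B^(n-1-k) = 3^3 mod 257 = 27
  Delta = 1 * 27 mod 257 = 27

Answer: 27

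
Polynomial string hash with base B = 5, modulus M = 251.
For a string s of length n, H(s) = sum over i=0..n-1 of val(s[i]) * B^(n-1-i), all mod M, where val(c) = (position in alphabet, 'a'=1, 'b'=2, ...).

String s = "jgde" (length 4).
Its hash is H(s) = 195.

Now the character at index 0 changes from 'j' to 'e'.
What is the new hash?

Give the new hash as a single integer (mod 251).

Answer: 72

Derivation:
val('j') = 10, val('e') = 5
Position k = 0, exponent = n-1-k = 3
B^3 mod M = 5^3 mod 251 = 125
Delta = (5 - 10) * 125 mod 251 = 128
New hash = (195 + 128) mod 251 = 72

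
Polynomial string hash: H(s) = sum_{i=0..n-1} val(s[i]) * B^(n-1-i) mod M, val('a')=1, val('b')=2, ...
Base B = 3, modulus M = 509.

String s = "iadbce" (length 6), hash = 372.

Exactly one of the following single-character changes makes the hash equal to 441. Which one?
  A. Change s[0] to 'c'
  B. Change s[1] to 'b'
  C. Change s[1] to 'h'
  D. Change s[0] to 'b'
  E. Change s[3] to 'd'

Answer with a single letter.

Option A: s[0]='i'->'c', delta=(3-9)*3^5 mod 509 = 69, hash=372+69 mod 509 = 441 <-- target
Option B: s[1]='a'->'b', delta=(2-1)*3^4 mod 509 = 81, hash=372+81 mod 509 = 453
Option C: s[1]='a'->'h', delta=(8-1)*3^4 mod 509 = 58, hash=372+58 mod 509 = 430
Option D: s[0]='i'->'b', delta=(2-9)*3^5 mod 509 = 335, hash=372+335 mod 509 = 198
Option E: s[3]='b'->'d', delta=(4-2)*3^2 mod 509 = 18, hash=372+18 mod 509 = 390

Answer: A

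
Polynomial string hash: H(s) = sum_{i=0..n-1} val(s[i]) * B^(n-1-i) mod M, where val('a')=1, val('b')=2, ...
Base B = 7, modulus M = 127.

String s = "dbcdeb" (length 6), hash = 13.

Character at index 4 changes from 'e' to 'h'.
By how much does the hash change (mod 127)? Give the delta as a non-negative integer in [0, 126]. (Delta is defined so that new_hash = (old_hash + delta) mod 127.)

Delta formula: (val(new) - val(old)) * B^(n-1-k) mod M
  val('h') - val('e') = 8 - 5 = 3
  B^(n-1-k) = 7^1 mod 127 = 7
  Delta = 3 * 7 mod 127 = 21

Answer: 21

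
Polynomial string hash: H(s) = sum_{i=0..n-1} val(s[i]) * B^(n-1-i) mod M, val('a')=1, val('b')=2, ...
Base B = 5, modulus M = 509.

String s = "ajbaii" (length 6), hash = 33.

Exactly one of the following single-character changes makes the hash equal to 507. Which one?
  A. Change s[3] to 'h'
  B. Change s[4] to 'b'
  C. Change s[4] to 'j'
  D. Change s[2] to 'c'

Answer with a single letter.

Answer: B

Derivation:
Option A: s[3]='a'->'h', delta=(8-1)*5^2 mod 509 = 175, hash=33+175 mod 509 = 208
Option B: s[4]='i'->'b', delta=(2-9)*5^1 mod 509 = 474, hash=33+474 mod 509 = 507 <-- target
Option C: s[4]='i'->'j', delta=(10-9)*5^1 mod 509 = 5, hash=33+5 mod 509 = 38
Option D: s[2]='b'->'c', delta=(3-2)*5^3 mod 509 = 125, hash=33+125 mod 509 = 158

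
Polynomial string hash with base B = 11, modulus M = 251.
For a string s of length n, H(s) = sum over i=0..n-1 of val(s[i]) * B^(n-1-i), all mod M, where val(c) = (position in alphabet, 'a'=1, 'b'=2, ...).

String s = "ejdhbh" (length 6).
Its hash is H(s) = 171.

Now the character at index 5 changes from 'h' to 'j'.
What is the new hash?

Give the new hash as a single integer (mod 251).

Answer: 173

Derivation:
val('h') = 8, val('j') = 10
Position k = 5, exponent = n-1-k = 0
B^0 mod M = 11^0 mod 251 = 1
Delta = (10 - 8) * 1 mod 251 = 2
New hash = (171 + 2) mod 251 = 173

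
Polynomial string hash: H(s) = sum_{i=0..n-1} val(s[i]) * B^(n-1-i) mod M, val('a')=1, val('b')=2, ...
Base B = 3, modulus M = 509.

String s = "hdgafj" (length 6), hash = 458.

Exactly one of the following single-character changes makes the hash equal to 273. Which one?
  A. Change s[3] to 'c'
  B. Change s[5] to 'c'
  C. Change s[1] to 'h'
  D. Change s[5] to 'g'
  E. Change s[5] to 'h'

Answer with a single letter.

Answer: C

Derivation:
Option A: s[3]='a'->'c', delta=(3-1)*3^2 mod 509 = 18, hash=458+18 mod 509 = 476
Option B: s[5]='j'->'c', delta=(3-10)*3^0 mod 509 = 502, hash=458+502 mod 509 = 451
Option C: s[1]='d'->'h', delta=(8-4)*3^4 mod 509 = 324, hash=458+324 mod 509 = 273 <-- target
Option D: s[5]='j'->'g', delta=(7-10)*3^0 mod 509 = 506, hash=458+506 mod 509 = 455
Option E: s[5]='j'->'h', delta=(8-10)*3^0 mod 509 = 507, hash=458+507 mod 509 = 456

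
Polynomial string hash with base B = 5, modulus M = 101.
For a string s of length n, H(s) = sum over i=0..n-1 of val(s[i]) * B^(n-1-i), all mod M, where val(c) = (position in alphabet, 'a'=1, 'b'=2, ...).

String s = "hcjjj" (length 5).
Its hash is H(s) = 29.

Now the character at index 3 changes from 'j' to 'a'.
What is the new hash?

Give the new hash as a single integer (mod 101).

val('j') = 10, val('a') = 1
Position k = 3, exponent = n-1-k = 1
B^1 mod M = 5^1 mod 101 = 5
Delta = (1 - 10) * 5 mod 101 = 56
New hash = (29 + 56) mod 101 = 85

Answer: 85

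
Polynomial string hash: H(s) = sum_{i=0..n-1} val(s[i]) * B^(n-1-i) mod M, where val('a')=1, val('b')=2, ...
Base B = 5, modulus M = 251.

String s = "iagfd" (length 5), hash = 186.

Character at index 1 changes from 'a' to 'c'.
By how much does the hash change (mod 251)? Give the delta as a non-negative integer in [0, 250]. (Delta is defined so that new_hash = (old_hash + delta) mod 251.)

Answer: 250

Derivation:
Delta formula: (val(new) - val(old)) * B^(n-1-k) mod M
  val('c') - val('a') = 3 - 1 = 2
  B^(n-1-k) = 5^3 mod 251 = 125
  Delta = 2 * 125 mod 251 = 250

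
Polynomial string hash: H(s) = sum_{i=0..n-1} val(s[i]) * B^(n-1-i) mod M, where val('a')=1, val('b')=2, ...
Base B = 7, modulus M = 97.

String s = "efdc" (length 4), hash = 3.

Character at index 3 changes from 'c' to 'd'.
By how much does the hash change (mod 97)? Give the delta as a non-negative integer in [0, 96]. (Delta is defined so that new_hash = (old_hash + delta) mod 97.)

Delta formula: (val(new) - val(old)) * B^(n-1-k) mod M
  val('d') - val('c') = 4 - 3 = 1
  B^(n-1-k) = 7^0 mod 97 = 1
  Delta = 1 * 1 mod 97 = 1

Answer: 1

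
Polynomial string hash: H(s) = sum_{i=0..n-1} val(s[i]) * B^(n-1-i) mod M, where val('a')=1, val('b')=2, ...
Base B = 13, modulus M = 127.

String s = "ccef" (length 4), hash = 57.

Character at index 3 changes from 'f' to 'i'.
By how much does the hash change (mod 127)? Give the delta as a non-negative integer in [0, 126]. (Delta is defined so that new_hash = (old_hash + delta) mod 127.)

Answer: 3

Derivation:
Delta formula: (val(new) - val(old)) * B^(n-1-k) mod M
  val('i') - val('f') = 9 - 6 = 3
  B^(n-1-k) = 13^0 mod 127 = 1
  Delta = 3 * 1 mod 127 = 3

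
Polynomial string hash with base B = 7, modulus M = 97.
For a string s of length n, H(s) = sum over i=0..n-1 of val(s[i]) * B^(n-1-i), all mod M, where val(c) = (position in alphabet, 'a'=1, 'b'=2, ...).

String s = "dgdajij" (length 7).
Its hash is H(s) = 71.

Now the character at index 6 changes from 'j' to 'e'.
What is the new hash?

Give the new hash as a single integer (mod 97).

Answer: 66

Derivation:
val('j') = 10, val('e') = 5
Position k = 6, exponent = n-1-k = 0
B^0 mod M = 7^0 mod 97 = 1
Delta = (5 - 10) * 1 mod 97 = 92
New hash = (71 + 92) mod 97 = 66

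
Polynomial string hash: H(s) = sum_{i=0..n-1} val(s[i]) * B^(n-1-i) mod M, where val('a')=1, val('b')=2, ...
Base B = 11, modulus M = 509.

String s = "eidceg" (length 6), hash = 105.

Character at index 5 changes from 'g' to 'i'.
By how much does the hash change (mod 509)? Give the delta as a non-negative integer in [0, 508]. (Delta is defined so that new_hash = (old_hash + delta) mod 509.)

Delta formula: (val(new) - val(old)) * B^(n-1-k) mod M
  val('i') - val('g') = 9 - 7 = 2
  B^(n-1-k) = 11^0 mod 509 = 1
  Delta = 2 * 1 mod 509 = 2

Answer: 2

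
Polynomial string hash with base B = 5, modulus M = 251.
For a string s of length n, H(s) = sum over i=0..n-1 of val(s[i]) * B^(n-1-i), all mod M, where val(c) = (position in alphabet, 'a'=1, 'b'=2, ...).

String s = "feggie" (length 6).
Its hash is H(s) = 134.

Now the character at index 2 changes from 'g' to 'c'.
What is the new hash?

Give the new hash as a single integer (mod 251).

val('g') = 7, val('c') = 3
Position k = 2, exponent = n-1-k = 3
B^3 mod M = 5^3 mod 251 = 125
Delta = (3 - 7) * 125 mod 251 = 2
New hash = (134 + 2) mod 251 = 136

Answer: 136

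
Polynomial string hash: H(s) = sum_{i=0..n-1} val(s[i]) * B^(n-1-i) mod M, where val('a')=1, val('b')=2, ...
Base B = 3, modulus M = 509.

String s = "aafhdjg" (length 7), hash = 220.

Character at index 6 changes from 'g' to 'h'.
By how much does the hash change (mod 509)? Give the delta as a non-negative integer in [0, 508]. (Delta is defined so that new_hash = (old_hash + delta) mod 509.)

Delta formula: (val(new) - val(old)) * B^(n-1-k) mod M
  val('h') - val('g') = 8 - 7 = 1
  B^(n-1-k) = 3^0 mod 509 = 1
  Delta = 1 * 1 mod 509 = 1

Answer: 1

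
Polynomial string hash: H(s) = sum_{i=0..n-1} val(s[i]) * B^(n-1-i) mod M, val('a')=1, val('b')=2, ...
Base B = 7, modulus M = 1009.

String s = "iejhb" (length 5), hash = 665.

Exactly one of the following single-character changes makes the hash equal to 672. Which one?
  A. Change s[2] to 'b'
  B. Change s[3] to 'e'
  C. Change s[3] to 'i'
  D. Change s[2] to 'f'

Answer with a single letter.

Option A: s[2]='j'->'b', delta=(2-10)*7^2 mod 1009 = 617, hash=665+617 mod 1009 = 273
Option B: s[3]='h'->'e', delta=(5-8)*7^1 mod 1009 = 988, hash=665+988 mod 1009 = 644
Option C: s[3]='h'->'i', delta=(9-8)*7^1 mod 1009 = 7, hash=665+7 mod 1009 = 672 <-- target
Option D: s[2]='j'->'f', delta=(6-10)*7^2 mod 1009 = 813, hash=665+813 mod 1009 = 469

Answer: C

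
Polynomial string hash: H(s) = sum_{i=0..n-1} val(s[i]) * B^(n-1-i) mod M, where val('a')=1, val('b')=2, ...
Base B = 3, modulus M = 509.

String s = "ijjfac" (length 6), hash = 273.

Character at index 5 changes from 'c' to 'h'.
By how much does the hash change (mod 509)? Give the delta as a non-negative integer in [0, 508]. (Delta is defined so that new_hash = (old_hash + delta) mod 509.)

Answer: 5

Derivation:
Delta formula: (val(new) - val(old)) * B^(n-1-k) mod M
  val('h') - val('c') = 8 - 3 = 5
  B^(n-1-k) = 3^0 mod 509 = 1
  Delta = 5 * 1 mod 509 = 5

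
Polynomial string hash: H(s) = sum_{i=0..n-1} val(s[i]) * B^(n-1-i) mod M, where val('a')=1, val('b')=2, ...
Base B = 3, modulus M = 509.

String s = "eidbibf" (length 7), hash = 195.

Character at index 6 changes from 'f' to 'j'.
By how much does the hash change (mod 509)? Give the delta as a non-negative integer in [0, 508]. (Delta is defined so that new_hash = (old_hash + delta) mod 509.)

Delta formula: (val(new) - val(old)) * B^(n-1-k) mod M
  val('j') - val('f') = 10 - 6 = 4
  B^(n-1-k) = 3^0 mod 509 = 1
  Delta = 4 * 1 mod 509 = 4

Answer: 4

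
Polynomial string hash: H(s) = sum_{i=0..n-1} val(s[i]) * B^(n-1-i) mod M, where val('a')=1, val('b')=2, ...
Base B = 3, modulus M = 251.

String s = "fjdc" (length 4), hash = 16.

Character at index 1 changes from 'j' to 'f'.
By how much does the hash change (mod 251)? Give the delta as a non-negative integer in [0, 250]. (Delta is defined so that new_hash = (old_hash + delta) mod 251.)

Answer: 215

Derivation:
Delta formula: (val(new) - val(old)) * B^(n-1-k) mod M
  val('f') - val('j') = 6 - 10 = -4
  B^(n-1-k) = 3^2 mod 251 = 9
  Delta = -4 * 9 mod 251 = 215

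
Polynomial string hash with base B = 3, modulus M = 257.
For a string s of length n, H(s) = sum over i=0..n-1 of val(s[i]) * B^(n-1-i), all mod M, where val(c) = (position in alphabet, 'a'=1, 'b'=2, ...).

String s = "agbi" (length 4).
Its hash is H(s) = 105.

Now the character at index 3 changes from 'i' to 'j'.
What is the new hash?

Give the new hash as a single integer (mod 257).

Answer: 106

Derivation:
val('i') = 9, val('j') = 10
Position k = 3, exponent = n-1-k = 0
B^0 mod M = 3^0 mod 257 = 1
Delta = (10 - 9) * 1 mod 257 = 1
New hash = (105 + 1) mod 257 = 106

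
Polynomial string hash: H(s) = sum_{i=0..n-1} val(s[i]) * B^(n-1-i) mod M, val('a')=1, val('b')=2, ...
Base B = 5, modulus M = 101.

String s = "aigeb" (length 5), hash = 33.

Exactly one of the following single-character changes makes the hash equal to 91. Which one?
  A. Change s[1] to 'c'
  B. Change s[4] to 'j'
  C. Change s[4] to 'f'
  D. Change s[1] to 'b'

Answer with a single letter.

Option A: s[1]='i'->'c', delta=(3-9)*5^3 mod 101 = 58, hash=33+58 mod 101 = 91 <-- target
Option B: s[4]='b'->'j', delta=(10-2)*5^0 mod 101 = 8, hash=33+8 mod 101 = 41
Option C: s[4]='b'->'f', delta=(6-2)*5^0 mod 101 = 4, hash=33+4 mod 101 = 37
Option D: s[1]='i'->'b', delta=(2-9)*5^3 mod 101 = 34, hash=33+34 mod 101 = 67

Answer: A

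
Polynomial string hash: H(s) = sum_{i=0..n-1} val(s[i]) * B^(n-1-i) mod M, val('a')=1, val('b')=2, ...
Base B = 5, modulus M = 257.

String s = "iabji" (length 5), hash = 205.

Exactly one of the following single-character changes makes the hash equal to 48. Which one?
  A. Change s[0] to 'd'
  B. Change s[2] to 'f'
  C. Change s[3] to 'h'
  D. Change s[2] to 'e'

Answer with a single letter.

Answer: B

Derivation:
Option A: s[0]='i'->'d', delta=(4-9)*5^4 mod 257 = 216, hash=205+216 mod 257 = 164
Option B: s[2]='b'->'f', delta=(6-2)*5^2 mod 257 = 100, hash=205+100 mod 257 = 48 <-- target
Option C: s[3]='j'->'h', delta=(8-10)*5^1 mod 257 = 247, hash=205+247 mod 257 = 195
Option D: s[2]='b'->'e', delta=(5-2)*5^2 mod 257 = 75, hash=205+75 mod 257 = 23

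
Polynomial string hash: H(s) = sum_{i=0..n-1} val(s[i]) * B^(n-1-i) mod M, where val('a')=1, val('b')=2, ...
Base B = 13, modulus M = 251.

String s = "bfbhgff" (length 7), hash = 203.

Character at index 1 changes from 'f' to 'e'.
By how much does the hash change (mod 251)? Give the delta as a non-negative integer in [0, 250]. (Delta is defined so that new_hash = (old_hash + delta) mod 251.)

Delta formula: (val(new) - val(old)) * B^(n-1-k) mod M
  val('e') - val('f') = 5 - 6 = -1
  B^(n-1-k) = 13^5 mod 251 = 64
  Delta = -1 * 64 mod 251 = 187

Answer: 187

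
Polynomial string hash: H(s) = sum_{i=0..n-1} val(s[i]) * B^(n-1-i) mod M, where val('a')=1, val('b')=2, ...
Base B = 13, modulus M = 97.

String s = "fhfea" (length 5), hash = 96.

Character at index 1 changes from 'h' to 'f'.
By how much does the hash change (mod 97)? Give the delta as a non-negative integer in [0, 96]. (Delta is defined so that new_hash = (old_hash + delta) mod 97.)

Answer: 68

Derivation:
Delta formula: (val(new) - val(old)) * B^(n-1-k) mod M
  val('f') - val('h') = 6 - 8 = -2
  B^(n-1-k) = 13^3 mod 97 = 63
  Delta = -2 * 63 mod 97 = 68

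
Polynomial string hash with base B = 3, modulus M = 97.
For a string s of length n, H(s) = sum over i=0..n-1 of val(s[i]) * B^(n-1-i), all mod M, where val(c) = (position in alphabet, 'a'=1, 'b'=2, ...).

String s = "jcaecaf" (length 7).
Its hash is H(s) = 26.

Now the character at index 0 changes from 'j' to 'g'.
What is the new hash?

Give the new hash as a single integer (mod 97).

val('j') = 10, val('g') = 7
Position k = 0, exponent = n-1-k = 6
B^6 mod M = 3^6 mod 97 = 50
Delta = (7 - 10) * 50 mod 97 = 44
New hash = (26 + 44) mod 97 = 70

Answer: 70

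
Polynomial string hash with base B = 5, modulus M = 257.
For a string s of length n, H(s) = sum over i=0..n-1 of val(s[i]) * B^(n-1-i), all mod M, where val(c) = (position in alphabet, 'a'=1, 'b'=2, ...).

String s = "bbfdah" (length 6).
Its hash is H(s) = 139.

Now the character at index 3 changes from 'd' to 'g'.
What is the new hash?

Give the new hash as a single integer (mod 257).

Answer: 214

Derivation:
val('d') = 4, val('g') = 7
Position k = 3, exponent = n-1-k = 2
B^2 mod M = 5^2 mod 257 = 25
Delta = (7 - 4) * 25 mod 257 = 75
New hash = (139 + 75) mod 257 = 214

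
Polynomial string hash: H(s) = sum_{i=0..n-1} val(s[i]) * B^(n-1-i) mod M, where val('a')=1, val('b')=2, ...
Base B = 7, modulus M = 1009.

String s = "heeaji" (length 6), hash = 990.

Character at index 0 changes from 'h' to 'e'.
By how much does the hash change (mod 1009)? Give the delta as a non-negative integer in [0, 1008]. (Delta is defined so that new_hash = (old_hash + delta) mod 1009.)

Answer: 29

Derivation:
Delta formula: (val(new) - val(old)) * B^(n-1-k) mod M
  val('e') - val('h') = 5 - 8 = -3
  B^(n-1-k) = 7^5 mod 1009 = 663
  Delta = -3 * 663 mod 1009 = 29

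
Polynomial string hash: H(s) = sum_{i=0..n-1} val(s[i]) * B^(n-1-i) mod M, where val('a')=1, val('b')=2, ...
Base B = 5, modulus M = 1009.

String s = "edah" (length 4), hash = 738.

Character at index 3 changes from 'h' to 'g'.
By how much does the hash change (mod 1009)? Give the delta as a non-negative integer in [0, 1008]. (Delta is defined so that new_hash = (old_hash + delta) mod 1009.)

Answer: 1008

Derivation:
Delta formula: (val(new) - val(old)) * B^(n-1-k) mod M
  val('g') - val('h') = 7 - 8 = -1
  B^(n-1-k) = 5^0 mod 1009 = 1
  Delta = -1 * 1 mod 1009 = 1008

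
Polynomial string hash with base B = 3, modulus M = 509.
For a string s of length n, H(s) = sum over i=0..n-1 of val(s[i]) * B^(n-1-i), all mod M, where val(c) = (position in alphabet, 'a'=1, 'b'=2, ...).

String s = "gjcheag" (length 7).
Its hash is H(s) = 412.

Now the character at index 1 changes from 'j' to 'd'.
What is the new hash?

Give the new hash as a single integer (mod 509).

Answer: 481

Derivation:
val('j') = 10, val('d') = 4
Position k = 1, exponent = n-1-k = 5
B^5 mod M = 3^5 mod 509 = 243
Delta = (4 - 10) * 243 mod 509 = 69
New hash = (412 + 69) mod 509 = 481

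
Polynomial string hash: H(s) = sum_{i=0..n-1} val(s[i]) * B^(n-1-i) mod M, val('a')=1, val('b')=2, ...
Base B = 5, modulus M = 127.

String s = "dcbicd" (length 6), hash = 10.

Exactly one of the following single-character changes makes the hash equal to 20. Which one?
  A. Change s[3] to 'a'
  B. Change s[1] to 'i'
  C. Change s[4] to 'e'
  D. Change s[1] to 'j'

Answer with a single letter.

Answer: C

Derivation:
Option A: s[3]='i'->'a', delta=(1-9)*5^2 mod 127 = 54, hash=10+54 mod 127 = 64
Option B: s[1]='c'->'i', delta=(9-3)*5^4 mod 127 = 67, hash=10+67 mod 127 = 77
Option C: s[4]='c'->'e', delta=(5-3)*5^1 mod 127 = 10, hash=10+10 mod 127 = 20 <-- target
Option D: s[1]='c'->'j', delta=(10-3)*5^4 mod 127 = 57, hash=10+57 mod 127 = 67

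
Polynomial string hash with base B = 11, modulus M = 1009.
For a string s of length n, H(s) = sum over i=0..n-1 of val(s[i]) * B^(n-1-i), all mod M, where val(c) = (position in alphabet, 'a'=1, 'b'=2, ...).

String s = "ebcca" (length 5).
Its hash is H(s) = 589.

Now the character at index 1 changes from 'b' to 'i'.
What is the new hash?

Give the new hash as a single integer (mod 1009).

Answer: 825

Derivation:
val('b') = 2, val('i') = 9
Position k = 1, exponent = n-1-k = 3
B^3 mod M = 11^3 mod 1009 = 322
Delta = (9 - 2) * 322 mod 1009 = 236
New hash = (589 + 236) mod 1009 = 825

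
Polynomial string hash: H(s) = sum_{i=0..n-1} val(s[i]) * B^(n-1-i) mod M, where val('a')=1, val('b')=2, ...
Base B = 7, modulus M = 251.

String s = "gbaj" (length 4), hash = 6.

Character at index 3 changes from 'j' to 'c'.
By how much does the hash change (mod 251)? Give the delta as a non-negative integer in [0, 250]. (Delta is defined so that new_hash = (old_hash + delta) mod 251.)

Answer: 244

Derivation:
Delta formula: (val(new) - val(old)) * B^(n-1-k) mod M
  val('c') - val('j') = 3 - 10 = -7
  B^(n-1-k) = 7^0 mod 251 = 1
  Delta = -7 * 1 mod 251 = 244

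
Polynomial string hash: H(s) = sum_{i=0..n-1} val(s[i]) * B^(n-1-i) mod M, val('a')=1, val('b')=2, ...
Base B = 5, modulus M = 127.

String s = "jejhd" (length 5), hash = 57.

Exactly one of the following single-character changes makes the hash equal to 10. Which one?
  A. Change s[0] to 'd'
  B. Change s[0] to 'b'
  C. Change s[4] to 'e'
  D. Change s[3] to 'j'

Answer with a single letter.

Option A: s[0]='j'->'d', delta=(4-10)*5^4 mod 127 = 60, hash=57+60 mod 127 = 117
Option B: s[0]='j'->'b', delta=(2-10)*5^4 mod 127 = 80, hash=57+80 mod 127 = 10 <-- target
Option C: s[4]='d'->'e', delta=(5-4)*5^0 mod 127 = 1, hash=57+1 mod 127 = 58
Option D: s[3]='h'->'j', delta=(10-8)*5^1 mod 127 = 10, hash=57+10 mod 127 = 67

Answer: B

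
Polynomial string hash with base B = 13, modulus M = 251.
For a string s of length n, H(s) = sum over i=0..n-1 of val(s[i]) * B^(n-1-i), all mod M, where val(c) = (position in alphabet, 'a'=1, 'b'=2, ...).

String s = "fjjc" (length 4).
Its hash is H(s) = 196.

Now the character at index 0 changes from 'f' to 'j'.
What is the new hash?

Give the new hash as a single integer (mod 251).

val('f') = 6, val('j') = 10
Position k = 0, exponent = n-1-k = 3
B^3 mod M = 13^3 mod 251 = 189
Delta = (10 - 6) * 189 mod 251 = 3
New hash = (196 + 3) mod 251 = 199

Answer: 199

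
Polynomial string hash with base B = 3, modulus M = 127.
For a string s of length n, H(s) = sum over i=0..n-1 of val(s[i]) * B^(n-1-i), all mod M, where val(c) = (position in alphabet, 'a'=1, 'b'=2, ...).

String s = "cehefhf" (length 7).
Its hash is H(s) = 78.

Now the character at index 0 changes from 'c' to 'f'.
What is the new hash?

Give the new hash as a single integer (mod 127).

val('c') = 3, val('f') = 6
Position k = 0, exponent = n-1-k = 6
B^6 mod M = 3^6 mod 127 = 94
Delta = (6 - 3) * 94 mod 127 = 28
New hash = (78 + 28) mod 127 = 106

Answer: 106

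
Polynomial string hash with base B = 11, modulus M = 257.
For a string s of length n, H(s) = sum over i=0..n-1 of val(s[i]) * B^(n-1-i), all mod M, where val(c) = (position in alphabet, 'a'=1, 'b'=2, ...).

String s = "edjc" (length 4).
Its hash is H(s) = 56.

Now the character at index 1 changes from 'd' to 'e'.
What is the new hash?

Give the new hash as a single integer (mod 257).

Answer: 177

Derivation:
val('d') = 4, val('e') = 5
Position k = 1, exponent = n-1-k = 2
B^2 mod M = 11^2 mod 257 = 121
Delta = (5 - 4) * 121 mod 257 = 121
New hash = (56 + 121) mod 257 = 177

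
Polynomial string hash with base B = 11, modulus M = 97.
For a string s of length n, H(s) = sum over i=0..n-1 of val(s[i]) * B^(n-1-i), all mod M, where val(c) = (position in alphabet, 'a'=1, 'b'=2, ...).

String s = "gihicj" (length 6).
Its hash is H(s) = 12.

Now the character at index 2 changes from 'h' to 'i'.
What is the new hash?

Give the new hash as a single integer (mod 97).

Answer: 82

Derivation:
val('h') = 8, val('i') = 9
Position k = 2, exponent = n-1-k = 3
B^3 mod M = 11^3 mod 97 = 70
Delta = (9 - 8) * 70 mod 97 = 70
New hash = (12 + 70) mod 97 = 82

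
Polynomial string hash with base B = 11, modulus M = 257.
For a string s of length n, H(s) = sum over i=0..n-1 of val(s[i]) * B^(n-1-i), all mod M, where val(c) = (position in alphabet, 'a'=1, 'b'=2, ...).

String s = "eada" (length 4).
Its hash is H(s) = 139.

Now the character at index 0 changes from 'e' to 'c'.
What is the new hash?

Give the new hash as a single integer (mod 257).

val('e') = 5, val('c') = 3
Position k = 0, exponent = n-1-k = 3
B^3 mod M = 11^3 mod 257 = 46
Delta = (3 - 5) * 46 mod 257 = 165
New hash = (139 + 165) mod 257 = 47

Answer: 47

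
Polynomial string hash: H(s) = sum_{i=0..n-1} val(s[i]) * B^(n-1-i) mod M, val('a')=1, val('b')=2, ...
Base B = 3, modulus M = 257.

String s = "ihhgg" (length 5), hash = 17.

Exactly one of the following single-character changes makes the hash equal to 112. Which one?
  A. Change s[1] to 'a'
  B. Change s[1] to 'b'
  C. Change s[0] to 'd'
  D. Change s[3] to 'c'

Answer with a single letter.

Answer: B

Derivation:
Option A: s[1]='h'->'a', delta=(1-8)*3^3 mod 257 = 68, hash=17+68 mod 257 = 85
Option B: s[1]='h'->'b', delta=(2-8)*3^3 mod 257 = 95, hash=17+95 mod 257 = 112 <-- target
Option C: s[0]='i'->'d', delta=(4-9)*3^4 mod 257 = 109, hash=17+109 mod 257 = 126
Option D: s[3]='g'->'c', delta=(3-7)*3^1 mod 257 = 245, hash=17+245 mod 257 = 5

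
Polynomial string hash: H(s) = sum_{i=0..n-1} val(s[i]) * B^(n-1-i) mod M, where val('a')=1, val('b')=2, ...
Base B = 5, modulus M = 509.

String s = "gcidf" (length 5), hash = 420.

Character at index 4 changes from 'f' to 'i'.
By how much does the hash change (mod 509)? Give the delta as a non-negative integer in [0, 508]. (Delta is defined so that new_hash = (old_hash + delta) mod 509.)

Answer: 3

Derivation:
Delta formula: (val(new) - val(old)) * B^(n-1-k) mod M
  val('i') - val('f') = 9 - 6 = 3
  B^(n-1-k) = 5^0 mod 509 = 1
  Delta = 3 * 1 mod 509 = 3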